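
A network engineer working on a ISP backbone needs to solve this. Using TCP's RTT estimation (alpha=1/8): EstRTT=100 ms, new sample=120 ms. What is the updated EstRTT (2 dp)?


Given: EstRTT = 100 ms, SampleRTT = 120 ms, alpha = 1/8
New EstRTT = (1 - alpha) * EstRTT + alpha * SampleRTT
(7/8) * 100 = 87.5
(1/8) * 120 = 15
New EstRTT = 87.5 + 15 = 102.5 ms -> 102.50 ms (2 dp)

102.50


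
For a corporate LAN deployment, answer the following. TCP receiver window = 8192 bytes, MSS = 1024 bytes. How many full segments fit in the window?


Given: RWND = 8192 bytes, MSS = 1024 bytes
Full segments = floor(RWND / MSS)
Full segments = floor(8192 / 1024)
Full segments = floor(8.0) = 8

8


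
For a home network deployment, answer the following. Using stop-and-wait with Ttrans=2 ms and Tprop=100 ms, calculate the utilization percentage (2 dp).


Given: Ttrans = 2 ms, Tprop = 100 ms
RTT = 2 * Tprop = 2 * 100 = 200 ms
U = Ttrans / (Ttrans + RTT)
U = 2 / (2 + 200)
U = 2 / 202 = 0.009901
U% = 0.99%

0.99


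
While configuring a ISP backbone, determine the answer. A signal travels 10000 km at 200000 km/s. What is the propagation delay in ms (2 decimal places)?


Given: distance = 10000 km, speed = 200000 km/s
Delay = distance / speed = 10000 / 200000 seconds
Delay in ms = 10000 * 1000 / 200000
Delay = 50.0000 ms
Rounded to 2 dp = 50.00 ms

50.00


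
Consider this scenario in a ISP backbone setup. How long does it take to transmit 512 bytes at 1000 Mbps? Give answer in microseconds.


Given: packet = 512 bytes, bandwidth = 1000 Mbps
Packet in bits = 512 * 8 = 4096 bits
Bandwidth = 1000 * 10^6 = 1000000000 bps
Time = 4096 / 1000000000 seconds
Time in us = 4096 * 10^6 / 1000000000 = 4.096

4.096


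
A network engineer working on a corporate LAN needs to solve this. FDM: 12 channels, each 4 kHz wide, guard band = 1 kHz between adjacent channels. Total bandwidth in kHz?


Given: 12 channels, 4 kHz each, guard = 1 kHz
Channel bandwidth = 12 * 4 = 48 kHz
Guard bands = 11 gaps * 1 kHz = 11 kHz
Total = 48 + 11 = 59 kHz

59


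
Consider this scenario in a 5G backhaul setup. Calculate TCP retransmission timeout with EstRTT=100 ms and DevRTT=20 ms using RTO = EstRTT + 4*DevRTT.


Given: EstRTT = 100 ms, DevRTT = 20 ms
Timeout = EstRTT + 4 * DevRTT
4 * DevRTT = 4 * 20 = 80
Timeout = 100 + 80 = 180 ms

180


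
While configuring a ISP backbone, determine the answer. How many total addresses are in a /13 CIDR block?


Given: CIDR prefix /13
Host bits = 32 - 13 = 19
Total addresses = 2^19 = 524288

524288


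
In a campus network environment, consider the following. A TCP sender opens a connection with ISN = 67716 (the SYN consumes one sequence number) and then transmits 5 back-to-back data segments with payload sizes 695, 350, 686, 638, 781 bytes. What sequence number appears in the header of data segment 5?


The SYN occupies sequence number ISN = 67716, so the first data byte is ISN + 1 = 67717.
SEQ of data segment i = (ISN + 1) + sum of payload sizes of segments 1..i-1.
Segment 1: SEQ = 67717, payload = 695 bytes
Segment 2: SEQ = 68412, payload = 350 bytes
Segment 3: SEQ = 68762, payload = 686 bytes
Segment 4: SEQ = 69448, payload = 638 bytes
Segment 5: SEQ = 70086, payload = 781 bytes
SEQ of segment 5 = 67717 + 695 + 350 + 686 + 638 = 70086

70086


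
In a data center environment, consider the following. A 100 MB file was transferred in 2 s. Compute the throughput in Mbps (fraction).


Given: file = 100 MB, time = 2 s
File in Mb = 100 * 8 = 800 Mb
Throughput = 800 / 2 Mbps
Throughput = 400 Mbps

400


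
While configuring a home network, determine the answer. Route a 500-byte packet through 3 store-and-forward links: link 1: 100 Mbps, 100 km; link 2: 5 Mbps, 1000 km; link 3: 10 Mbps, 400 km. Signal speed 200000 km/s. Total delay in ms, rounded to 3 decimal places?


Packet = 500 bytes = 4000 bits. Store-and-forward: sum (t_trans + t_prop) per link.
Link 1: t_trans = 4000/(100*10^6) s = 0.0400 ms; t_prop = 100/200000 s = 0.5000 ms; subtotal = 0.5400 ms
Link 2: t_trans = 4000/(5*10^6) s = 0.8000 ms; t_prop = 1000/200000 s = 5.0000 ms; subtotal = 5.8000 ms
Link 3: t_trans = 4000/(10*10^6) s = 0.4000 ms; t_prop = 400/200000 s = 2.0000 ms; subtotal = 2.4000 ms
End-to-end = 0.5400 + 5.8000 + 2.4000 = 8.7400 ms -> 8.740 ms (3 dp)

8.740


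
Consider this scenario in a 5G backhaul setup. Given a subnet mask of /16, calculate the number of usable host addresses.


Given: subnet mask /16
Host bits = 32 - 16 = 16
Total addresses = 2^16 = 65536
Usable hosts = 65536 - 2 (network + broadcast) = 65534

65534


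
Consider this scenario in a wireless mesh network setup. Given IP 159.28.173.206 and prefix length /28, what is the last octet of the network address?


Given: IP = 159.28.173.206, prefix = /28
Subnet mask = 255.255.255.240
Last octet of IP: 206
Last octet of mask: 240
Network last octet = 206 AND 240 = 192

192


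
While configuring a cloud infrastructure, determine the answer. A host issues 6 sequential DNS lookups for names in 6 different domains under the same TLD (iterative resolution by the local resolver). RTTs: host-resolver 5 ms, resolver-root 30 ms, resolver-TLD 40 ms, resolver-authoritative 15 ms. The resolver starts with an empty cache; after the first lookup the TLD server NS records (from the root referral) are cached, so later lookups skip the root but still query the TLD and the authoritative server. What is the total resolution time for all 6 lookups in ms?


Lookup 1 (cold cache): local + root + TLD + auth = 5 + 30 + 40 + 15 = 90 ms
Lookups 2..6 (TLD NS cached -> skip root; new domain -> still ask TLD and auth): local + TLD + auth = 5 + 40 + 15 = 60 ms each
Remaining 5 lookups: 5 * 60 = 300 ms
Total = 90 + 300 = 390 ms

390


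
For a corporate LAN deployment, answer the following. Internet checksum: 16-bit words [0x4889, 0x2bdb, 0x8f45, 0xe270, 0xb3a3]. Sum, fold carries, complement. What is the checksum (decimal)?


Given words: [0x4889, 0x2bdb, 0x8f45, 0xe270, 0xb3a3]
Step 1: Sum all words
Raw sum = 18569 + 11227 + 36677 + 57968 + 45987 = 170428
Step 2: Fold carry: (39356 + 2) = 39358
One's complement = ~39358 & 0xFFFF = 26177

26177


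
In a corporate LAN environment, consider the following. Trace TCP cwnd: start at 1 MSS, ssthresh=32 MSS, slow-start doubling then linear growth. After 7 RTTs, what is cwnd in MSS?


RTT 0: cwnd = 1 MSS (initial)
RTT 1: cwnd = 2 MSS (slow start, doubled)
RTT 2: cwnd = 4 MSS (slow start, doubled)
RTT 3: cwnd = 8 MSS (slow start, doubled)
RTT 4: cwnd = 16 MSS (slow start, doubled)
RTT 5: cwnd = 32 MSS (slow start, doubled)
RTT 6: cwnd = 33 MSS (congestion avoidance, +1)
RTT 7: cwnd = 34 MSS (congestion avoidance, +1)

34


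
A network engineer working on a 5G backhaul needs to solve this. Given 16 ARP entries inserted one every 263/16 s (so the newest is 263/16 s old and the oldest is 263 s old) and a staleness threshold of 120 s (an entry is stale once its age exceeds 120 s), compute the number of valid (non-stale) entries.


Ages are k * 263/16 s for k = 1..16 (spacing = 16.4375 s).
Entry k is valid iff k * 263/16 <= 120 iff k <= 16 * 120 / 263 = 7.3004
n_valid = floor(7.3004) = 7
(n_stale = 16 - 7 = 9)

7


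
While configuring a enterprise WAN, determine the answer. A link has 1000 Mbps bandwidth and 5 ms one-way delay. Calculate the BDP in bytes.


Given: bandwidth = 1000 Mbps, delay = 5 ms
BDP in bits = 1000 * 10^6 * 5 / 1000
BDP in bits = 5000000
BDP in bytes = 5000000 / 8 = 625000

625000


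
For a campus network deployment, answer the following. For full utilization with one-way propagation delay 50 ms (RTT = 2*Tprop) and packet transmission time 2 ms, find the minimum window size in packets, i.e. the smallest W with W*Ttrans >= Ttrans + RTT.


Given: Ttrans = 2 ms, RTT = 100 ms (= 2 * Tprop, Tprop = 50 ms)
Time until first ACK returns = Ttrans + RTT = 2 + 100 = 102 ms
Need W * Ttrans >= Ttrans + RTT  ->  W >= (Ttrans + RTT) / Ttrans
(Ttrans + RTT) / Ttrans = 102 / 2 = 51
W_min = ceil(51) = 51

51


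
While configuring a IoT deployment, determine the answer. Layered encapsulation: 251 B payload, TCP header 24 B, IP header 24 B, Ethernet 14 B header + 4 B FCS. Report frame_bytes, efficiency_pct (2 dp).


TCP segment = 251 + 24 = 275 B
IP packet = 275 + 24 = 299 B
Ethernet frame = 299 + 14 + 4 = 317 B
Efficiency = app / frame = 251 / 317 = 0.791798 = 79.1798% -> 79.18% (2 dp)

317, 79.18


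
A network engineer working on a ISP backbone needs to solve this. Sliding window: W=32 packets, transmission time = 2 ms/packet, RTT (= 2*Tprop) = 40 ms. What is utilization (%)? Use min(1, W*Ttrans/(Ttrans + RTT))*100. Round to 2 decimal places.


Given: W = 32, Ttrans = 2 ms, RTT = 40 ms (= 2 * Tprop, Tprop = 20 ms)
Cycle time = Ttrans + RTT = 2 + 40 = 42 ms (first packet sent until its ACK returns)
W * Ttrans = 32 * 2 = 64 ms of sending per cycle
W * Ttrans / (Ttrans + RTT) = 64 / 42 = 1.523810
U = min(1, 1.523810) = 1.000000
U% = 100.00%

100.00


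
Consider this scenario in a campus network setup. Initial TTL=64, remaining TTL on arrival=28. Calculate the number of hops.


Given: initial TTL = 64, received TTL = 28
Hops = initial TTL - received TTL
Hops = 64 - 28 = 36

36


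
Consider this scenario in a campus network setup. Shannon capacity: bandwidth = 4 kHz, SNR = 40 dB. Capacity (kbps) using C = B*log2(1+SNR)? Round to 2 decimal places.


Given: B = 4 kHz, SNR = 40 dB
SNR linear = 10^(40/10) = 10000
1 + SNR = 10001
log2(10001) = 13.2878566418
C = 4 * 1000 * 13.2878566418 = 53151.4266 bps
C = 53.151427 kbps -> 53.15 kbps (2 dp)

53.15


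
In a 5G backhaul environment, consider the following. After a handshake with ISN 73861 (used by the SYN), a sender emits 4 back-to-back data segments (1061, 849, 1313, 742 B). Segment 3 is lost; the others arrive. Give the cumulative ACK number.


SYN uses sequence number 73861; first data byte = ISN + 1 = 73862.
Segment 1: SEQ = 73862, len = 1061 B, covers [73862, 74922]
Segment 2: SEQ = 74923, len = 849 B, covers [74923, 75771]
Segment 3: SEQ = 75772, len = 1313 B, covers [75772, 77084] [LOST]
Segment 4: SEQ = 77085, len = 742 B, covers [77085, 77826]
In-order data received: bytes [73862, 75771] (segments 1..2).
Segment 3 missing -> gap begins at byte 75772; later segments buffered out of order.
Cumulative ACK = next expected in-order byte = 73862 + 1061 + 849 = 75772

75772


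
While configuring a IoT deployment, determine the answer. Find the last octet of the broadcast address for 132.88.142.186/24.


Given: IP = 132.88.142.186, prefix = /24
Host bits = 32 - 24 = 8
Network last octet = 186 AND mask = 0
Host part size = 2^8 - 1 = 255
Broadcast last octet = 0 OR 255 = 255

255


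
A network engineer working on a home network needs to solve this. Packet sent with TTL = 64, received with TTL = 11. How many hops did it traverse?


Given: initial TTL = 64, received TTL = 11
Hops = initial TTL - received TTL
Hops = 64 - 11 = 53

53


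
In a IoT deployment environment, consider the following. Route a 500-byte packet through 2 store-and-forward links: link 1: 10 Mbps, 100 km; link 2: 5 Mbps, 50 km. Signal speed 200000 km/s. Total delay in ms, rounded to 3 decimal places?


Packet = 500 bytes = 4000 bits. Store-and-forward: sum (t_trans + t_prop) per link.
Link 1: t_trans = 4000/(10*10^6) s = 0.4000 ms; t_prop = 100/200000 s = 0.5000 ms; subtotal = 0.9000 ms
Link 2: t_trans = 4000/(5*10^6) s = 0.8000 ms; t_prop = 50/200000 s = 0.2500 ms; subtotal = 1.0500 ms
End-to-end = 0.9000 + 1.0500 = 1.9500 ms -> 1.950 ms (3 dp)

1.950


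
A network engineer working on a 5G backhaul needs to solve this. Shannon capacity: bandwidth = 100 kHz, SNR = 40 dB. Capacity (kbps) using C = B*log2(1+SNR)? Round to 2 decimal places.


Given: B = 100 kHz, SNR = 40 dB
SNR linear = 10^(40/10) = 10000
1 + SNR = 10001
log2(10001) = 13.2878566418
C = 100 * 1000 * 13.2878566418 = 1328785.6642 bps
C = 1328.785664 kbps -> 1328.79 kbps (2 dp)

1328.79


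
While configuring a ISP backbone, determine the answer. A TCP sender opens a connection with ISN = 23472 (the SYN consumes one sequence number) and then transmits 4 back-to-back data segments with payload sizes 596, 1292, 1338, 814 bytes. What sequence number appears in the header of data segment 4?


The SYN occupies sequence number ISN = 23472, so the first data byte is ISN + 1 = 23473.
SEQ of data segment i = (ISN + 1) + sum of payload sizes of segments 1..i-1.
Segment 1: SEQ = 23473, payload = 596 bytes
Segment 2: SEQ = 24069, payload = 1292 bytes
Segment 3: SEQ = 25361, payload = 1338 bytes
Segment 4: SEQ = 26699, payload = 814 bytes
SEQ of segment 4 = 23473 + 596 + 1292 + 1338 = 26699

26699


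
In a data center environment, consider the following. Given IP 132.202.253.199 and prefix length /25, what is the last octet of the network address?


Given: IP = 132.202.253.199, prefix = /25
Subnet mask = 255.255.255.128
Last octet of IP: 199
Last octet of mask: 128
Network last octet = 199 AND 128 = 128

128


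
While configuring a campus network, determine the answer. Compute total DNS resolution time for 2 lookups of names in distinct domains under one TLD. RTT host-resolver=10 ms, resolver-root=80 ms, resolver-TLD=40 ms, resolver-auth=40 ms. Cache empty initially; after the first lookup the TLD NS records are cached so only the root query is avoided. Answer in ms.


Lookup 1 (cold cache): local + root + TLD + auth = 10 + 80 + 40 + 40 = 170 ms
Lookups 2..2 (TLD NS cached -> skip root; new domain -> still ask TLD and auth): local + TLD + auth = 10 + 40 + 40 = 90 ms each
Remaining 1 lookups: 1 * 90 = 90 ms
Total = 170 + 90 = 260 ms

260


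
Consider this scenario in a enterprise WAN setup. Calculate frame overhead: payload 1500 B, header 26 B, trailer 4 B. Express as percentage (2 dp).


Given: payload = 1500 B, header = 26 B, trailer = 4 B
Overhead bytes = header + trailer = 26 + 4 = 30
Total frame = payload + overhead = 1500 + 30 = 1530
Overhead % = 30 / 1530 * 100 = 1.9608% -> 1.96% (2 dp)

1.96


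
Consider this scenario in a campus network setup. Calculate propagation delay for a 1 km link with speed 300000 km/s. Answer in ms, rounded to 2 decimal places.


Given: distance = 1 km, speed = 300000 km/s
Delay = distance / speed = 1 / 300000 seconds
Delay in ms = 1 * 1000 / 300000
Delay = 0.0033 ms
Rounded to 2 dp = 0.00 ms

0.00


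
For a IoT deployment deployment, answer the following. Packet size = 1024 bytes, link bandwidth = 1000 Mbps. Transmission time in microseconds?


Given: packet = 1024 bytes, bandwidth = 1000 Mbps
Packet in bits = 1024 * 8 = 8192 bits
Bandwidth = 1000 * 10^6 = 1000000000 bps
Time = 8192 / 1000000000 seconds
Time in us = 8192 * 10^6 / 1000000000 = 8.192

8.192


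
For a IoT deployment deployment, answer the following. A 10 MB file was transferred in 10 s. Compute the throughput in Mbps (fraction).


Given: file = 10 MB, time = 10 s
File in Mb = 10 * 8 = 80 Mb
Throughput = 80 / 10 Mbps
Throughput = 8 Mbps

8


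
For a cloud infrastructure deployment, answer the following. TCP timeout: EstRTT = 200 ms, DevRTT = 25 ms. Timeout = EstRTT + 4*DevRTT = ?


Given: EstRTT = 200 ms, DevRTT = 25 ms
Timeout = EstRTT + 4 * DevRTT
4 * DevRTT = 4 * 25 = 100
Timeout = 200 + 100 = 300 ms

300


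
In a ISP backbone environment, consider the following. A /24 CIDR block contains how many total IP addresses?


Given: CIDR prefix /24
Host bits = 32 - 24 = 8
Total addresses = 2^8 = 256

256


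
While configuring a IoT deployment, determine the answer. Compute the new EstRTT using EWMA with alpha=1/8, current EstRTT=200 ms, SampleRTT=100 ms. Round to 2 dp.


Given: EstRTT = 200 ms, SampleRTT = 100 ms, alpha = 1/8
New EstRTT = (1 - alpha) * EstRTT + alpha * SampleRTT
(7/8) * 200 = 175
(1/8) * 100 = 12.5
New EstRTT = 175 + 12.5 = 187.5 ms -> 187.50 ms (2 dp)

187.50


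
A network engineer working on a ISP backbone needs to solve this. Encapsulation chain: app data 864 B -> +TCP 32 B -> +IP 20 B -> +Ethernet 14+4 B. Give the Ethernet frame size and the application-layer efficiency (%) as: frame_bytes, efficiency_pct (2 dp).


TCP segment = 864 + 32 = 896 B
IP packet = 896 + 20 = 916 B
Ethernet frame = 916 + 14 + 4 = 934 B
Efficiency = app / frame = 864 / 934 = 0.925054 = 92.5054% -> 92.51% (2 dp)

934, 92.51


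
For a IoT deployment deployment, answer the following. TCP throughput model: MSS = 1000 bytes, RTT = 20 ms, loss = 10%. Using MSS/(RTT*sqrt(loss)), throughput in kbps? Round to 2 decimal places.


Given: MSS = 1000 bytes, RTT = 20 ms, loss = 10%
RTT in seconds = 20 / 1000 = 0.02
Loss rate = 10% = 0.1
sqrt(loss) = sqrt(0.1) = 0.316227766017
Throughput (bytes/s) = 1000 / (0.02 * 0.316227766017) = 158113.8830
Throughput (kbps) = 158113.8830 * 8 / 1000 = 1264.911064 -> 1264.91 kbps (2 dp)

1264.91


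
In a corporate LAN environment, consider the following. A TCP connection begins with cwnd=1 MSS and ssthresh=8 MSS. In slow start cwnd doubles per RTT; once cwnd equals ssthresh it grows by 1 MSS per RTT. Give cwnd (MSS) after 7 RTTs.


RTT 0: cwnd = 1 MSS (initial)
RTT 1: cwnd = 2 MSS (slow start, doubled)
RTT 2: cwnd = 4 MSS (slow start, doubled)
RTT 3: cwnd = 8 MSS (slow start, doubled)
RTT 4: cwnd = 9 MSS (congestion avoidance, +1)
RTT 5: cwnd = 10 MSS (congestion avoidance, +1)
RTT 6: cwnd = 11 MSS (congestion avoidance, +1)
RTT 7: cwnd = 12 MSS (congestion avoidance, +1)

12


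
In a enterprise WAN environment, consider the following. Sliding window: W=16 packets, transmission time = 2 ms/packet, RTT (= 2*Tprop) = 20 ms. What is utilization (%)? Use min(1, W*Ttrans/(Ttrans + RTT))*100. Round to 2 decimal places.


Given: W = 16, Ttrans = 2 ms, RTT = 20 ms (= 2 * Tprop, Tprop = 10 ms)
Cycle time = Ttrans + RTT = 2 + 20 = 22 ms (first packet sent until its ACK returns)
W * Ttrans = 16 * 2 = 32 ms of sending per cycle
W * Ttrans / (Ttrans + RTT) = 32 / 22 = 1.454545
U = min(1, 1.454545) = 1.000000
U% = 100.00%

100.00


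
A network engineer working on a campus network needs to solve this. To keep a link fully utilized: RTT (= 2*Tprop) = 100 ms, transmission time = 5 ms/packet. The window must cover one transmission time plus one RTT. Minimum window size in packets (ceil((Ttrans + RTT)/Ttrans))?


Given: Ttrans = 5 ms, RTT = 100 ms (= 2 * Tprop, Tprop = 50 ms)
Time until first ACK returns = Ttrans + RTT = 5 + 100 = 105 ms
Need W * Ttrans >= Ttrans + RTT  ->  W >= (Ttrans + RTT) / Ttrans
(Ttrans + RTT) / Ttrans = 105 / 5 = 21
W_min = ceil(21) = 21

21


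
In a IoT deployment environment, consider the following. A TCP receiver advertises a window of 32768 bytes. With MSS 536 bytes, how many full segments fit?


Given: RWND = 32768 bytes, MSS = 536 bytes
Full segments = floor(RWND / MSS)
Full segments = floor(32768 / 536)
Full segments = floor(61.1343) = 61

61


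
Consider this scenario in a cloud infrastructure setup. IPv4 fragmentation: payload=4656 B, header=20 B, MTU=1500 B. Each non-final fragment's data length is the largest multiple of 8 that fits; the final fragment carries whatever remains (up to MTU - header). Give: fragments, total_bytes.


Max data per non-final fragment = floor((MTU - header)/8)*8 = floor((1500 - 20)/8)*8 = floor(1480/8)*8 = 1480 B
Final fragment needs no 8-byte alignment: it can carry up to MTU - header = 1480 B
Non-final fragments needed = ceil((payload - 1480) / 1480) = ceil(3176/1480) = ceil(2.1459) = 3
Number of fragments = 3 + 1 = 4
Fragment sizes (data): 3 * 1480 B + 216 B (last, 216 <= 1480 OK)
Total bytes sent = payload + n_frags * header = 4656 + 4*20 = 4656 + 80 = 4736 B

4, 4736


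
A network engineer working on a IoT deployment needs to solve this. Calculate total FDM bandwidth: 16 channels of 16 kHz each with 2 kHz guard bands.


Given: 16 channels, 16 kHz each, guard = 2 kHz
Channel bandwidth = 16 * 16 = 256 kHz
Guard bands = 15 gaps * 2 kHz = 30 kHz
Total = 256 + 30 = 286 kHz

286


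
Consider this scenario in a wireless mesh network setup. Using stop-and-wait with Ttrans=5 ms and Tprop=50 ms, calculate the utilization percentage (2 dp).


Given: Ttrans = 5 ms, Tprop = 50 ms
RTT = 2 * Tprop = 2 * 50 = 100 ms
U = Ttrans / (Ttrans + RTT)
U = 5 / (5 + 100)
U = 5 / 105 = 0.047619
U% = 4.76%

4.76


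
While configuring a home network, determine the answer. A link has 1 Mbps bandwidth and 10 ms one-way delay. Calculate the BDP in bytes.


Given: bandwidth = 1 Mbps, delay = 10 ms
BDP in bits = 1 * 10^6 * 10 / 1000
BDP in bits = 10000
BDP in bytes = 10000 / 8 = 1250

1250


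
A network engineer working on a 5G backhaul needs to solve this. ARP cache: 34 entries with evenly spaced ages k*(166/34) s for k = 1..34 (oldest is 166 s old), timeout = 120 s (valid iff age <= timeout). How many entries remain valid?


Ages are k * 166/34 s for k = 1..34 (spacing = 4.8824 s).
Entry k is valid iff k * 166/34 <= 120 iff k <= 34 * 120 / 166 = 24.5783
n_valid = floor(24.5783) = 24
(n_stale = 34 - 24 = 10)

24


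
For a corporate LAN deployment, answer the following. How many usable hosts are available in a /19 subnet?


Given: subnet mask /19
Host bits = 32 - 19 = 13
Total addresses = 2^13 = 8192
Usable hosts = 8192 - 2 (network + broadcast) = 8190

8190


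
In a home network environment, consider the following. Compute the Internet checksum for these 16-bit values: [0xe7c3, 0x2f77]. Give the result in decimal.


Given words: [0xe7c3, 0x2f77]
Step 1: Sum all words
Raw sum = 59331 + 12151 = 71482
Step 2: Fold carry: (5946 + 1) = 5947
One's complement = ~5947 & 0xFFFF = 59588

59588


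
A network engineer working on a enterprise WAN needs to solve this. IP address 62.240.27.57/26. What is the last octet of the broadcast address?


Given: IP = 62.240.27.57, prefix = /26
Host bits = 32 - 26 = 6
Network last octet = 57 AND mask = 0
Host part size = 2^6 - 1 = 63
Broadcast last octet = 0 OR 63 = 63

63


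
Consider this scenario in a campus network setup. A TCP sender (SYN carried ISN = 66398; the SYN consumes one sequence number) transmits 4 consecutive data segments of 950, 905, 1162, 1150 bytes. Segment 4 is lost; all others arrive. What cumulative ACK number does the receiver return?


SYN uses sequence number 66398; first data byte = ISN + 1 = 66399.
Segment 1: SEQ = 66399, len = 950 B, covers [66399, 67348]
Segment 2: SEQ = 67349, len = 905 B, covers [67349, 68253]
Segment 3: SEQ = 68254, len = 1162 B, covers [68254, 69415]
Segment 4: SEQ = 69416, len = 1150 B, covers [69416, 70565] [LOST]
In-order data received: bytes [66399, 69415] (segments 1..3).
Segment 4 missing -> gap begins at byte 69416.
Cumulative ACK = next expected in-order byte = 66399 + 950 + 905 + 1162 = 69416

69416


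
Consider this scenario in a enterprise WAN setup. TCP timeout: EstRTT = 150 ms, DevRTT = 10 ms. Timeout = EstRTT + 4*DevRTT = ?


Given: EstRTT = 150 ms, DevRTT = 10 ms
Timeout = EstRTT + 4 * DevRTT
4 * DevRTT = 4 * 10 = 40
Timeout = 150 + 40 = 190 ms

190


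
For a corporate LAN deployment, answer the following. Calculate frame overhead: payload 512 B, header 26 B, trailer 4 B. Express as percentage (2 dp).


Given: payload = 512 B, header = 26 B, trailer = 4 B
Overhead bytes = header + trailer = 26 + 4 = 30
Total frame = payload + overhead = 512 + 30 = 542
Overhead % = 30 / 542 * 100 = 5.5351% -> 5.54% (2 dp)

5.54


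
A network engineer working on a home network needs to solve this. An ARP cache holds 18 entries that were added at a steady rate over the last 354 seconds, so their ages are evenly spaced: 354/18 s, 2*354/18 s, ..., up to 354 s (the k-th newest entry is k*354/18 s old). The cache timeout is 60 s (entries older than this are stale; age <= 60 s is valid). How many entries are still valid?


Ages are k * 354/18 s for k = 1..18 (spacing = 19.6667 s).
Entry k is valid iff k * 354/18 <= 60 iff k <= 18 * 60 / 354 = 3.0508
n_valid = floor(3.0508) = 3
(n_stale = 18 - 3 = 15)

3


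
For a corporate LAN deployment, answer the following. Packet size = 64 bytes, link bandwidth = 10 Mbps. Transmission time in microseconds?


Given: packet = 64 bytes, bandwidth = 10 Mbps
Packet in bits = 64 * 8 = 512 bits
Bandwidth = 10 * 10^6 = 10000000 bps
Time = 512 / 10000000 seconds
Time in us = 512 * 10^6 / 10000000 = 51.2

51.2


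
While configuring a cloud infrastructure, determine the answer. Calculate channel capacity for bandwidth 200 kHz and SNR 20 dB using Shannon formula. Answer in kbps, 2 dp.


Given: B = 200 kHz, SNR = 20 dB
SNR linear = 10^(20/10) = 100
1 + SNR = 101
log2(101) = 6.6582114828
C = 200 * 1000 * 6.6582114828 = 1331642.2966 bps
C = 1331.642297 kbps -> 1331.64 kbps (2 dp)

1331.64


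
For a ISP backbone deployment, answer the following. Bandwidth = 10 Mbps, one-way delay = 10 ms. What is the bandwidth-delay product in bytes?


Given: bandwidth = 10 Mbps, delay = 10 ms
BDP in bits = 10 * 10^6 * 10 / 1000
BDP in bits = 100000
BDP in bytes = 100000 / 8 = 12500

12500


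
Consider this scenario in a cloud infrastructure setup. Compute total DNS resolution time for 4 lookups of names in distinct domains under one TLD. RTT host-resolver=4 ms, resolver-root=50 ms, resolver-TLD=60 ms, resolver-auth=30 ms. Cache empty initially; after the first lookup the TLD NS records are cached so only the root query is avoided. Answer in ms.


Lookup 1 (cold cache): local + root + TLD + auth = 4 + 50 + 60 + 30 = 144 ms
Lookups 2..4 (TLD NS cached -> skip root; new domain -> still ask TLD and auth): local + TLD + auth = 4 + 60 + 30 = 94 ms each
Remaining 3 lookups: 3 * 94 = 282 ms
Total = 144 + 282 = 426 ms

426


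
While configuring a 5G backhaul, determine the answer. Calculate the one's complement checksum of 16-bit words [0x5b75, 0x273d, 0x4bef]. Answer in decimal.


Given words: [0x5b75, 0x273d, 0x4bef]
Step 1: Sum all words
Raw sum = 23413 + 10045 + 19439 = 52897
One's complement = ~52897 & 0xFFFF = 12638

12638


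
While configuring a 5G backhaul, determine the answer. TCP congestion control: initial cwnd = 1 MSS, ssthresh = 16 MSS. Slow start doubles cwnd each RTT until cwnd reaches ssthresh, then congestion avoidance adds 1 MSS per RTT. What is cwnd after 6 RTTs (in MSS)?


RTT 0: cwnd = 1 MSS (initial)
RTT 1: cwnd = 2 MSS (slow start, doubled)
RTT 2: cwnd = 4 MSS (slow start, doubled)
RTT 3: cwnd = 8 MSS (slow start, doubled)
RTT 4: cwnd = 16 MSS (slow start, doubled)
RTT 5: cwnd = 17 MSS (congestion avoidance, +1)
RTT 6: cwnd = 18 MSS (congestion avoidance, +1)

18


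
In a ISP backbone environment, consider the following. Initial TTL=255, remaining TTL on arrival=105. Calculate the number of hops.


Given: initial TTL = 255, received TTL = 105
Hops = initial TTL - received TTL
Hops = 255 - 105 = 150

150


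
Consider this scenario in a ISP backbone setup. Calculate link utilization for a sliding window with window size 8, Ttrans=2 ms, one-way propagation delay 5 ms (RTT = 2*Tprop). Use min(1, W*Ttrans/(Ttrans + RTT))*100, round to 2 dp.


Given: W = 8, Ttrans = 2 ms, RTT = 10 ms (= 2 * Tprop, Tprop = 5 ms)
Cycle time = Ttrans + RTT = 2 + 10 = 12 ms (first packet sent until its ACK returns)
W * Ttrans = 8 * 2 = 16 ms of sending per cycle
W * Ttrans / (Ttrans + RTT) = 16 / 12 = 1.333333
U = min(1, 1.333333) = 1.000000
U% = 100.00%

100.00


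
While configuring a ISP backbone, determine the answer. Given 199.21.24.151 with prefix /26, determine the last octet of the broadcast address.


Given: IP = 199.21.24.151, prefix = /26
Host bits = 32 - 26 = 6
Network last octet = 151 AND mask = 128
Host part size = 2^6 - 1 = 63
Broadcast last octet = 128 OR 63 = 191

191


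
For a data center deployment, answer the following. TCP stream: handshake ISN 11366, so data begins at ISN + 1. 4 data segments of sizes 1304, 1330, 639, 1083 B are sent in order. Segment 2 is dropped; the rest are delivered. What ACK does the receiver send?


SYN uses sequence number 11366; first data byte = ISN + 1 = 11367.
Segment 1: SEQ = 11367, len = 1304 B, covers [11367, 12670]
Segment 2: SEQ = 12671, len = 1330 B, covers [12671, 14000] [LOST]
Segment 3: SEQ = 14001, len = 639 B, covers [14001, 14639]
Segment 4: SEQ = 14640, len = 1083 B, covers [14640, 15722]
In-order data received: bytes [11367, 12670] (segments 1..1).
Segment 2 missing -> gap begins at byte 12671; later segments buffered out of order.
Cumulative ACK = next expected in-order byte = 11367 + 1304 = 12671

12671


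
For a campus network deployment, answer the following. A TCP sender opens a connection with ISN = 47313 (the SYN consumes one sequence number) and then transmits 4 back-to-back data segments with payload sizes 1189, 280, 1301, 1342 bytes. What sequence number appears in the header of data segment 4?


The SYN occupies sequence number ISN = 47313, so the first data byte is ISN + 1 = 47314.
SEQ of data segment i = (ISN + 1) + sum of payload sizes of segments 1..i-1.
Segment 1: SEQ = 47314, payload = 1189 bytes
Segment 2: SEQ = 48503, payload = 280 bytes
Segment 3: SEQ = 48783, payload = 1301 bytes
Segment 4: SEQ = 50084, payload = 1342 bytes
SEQ of segment 4 = 47314 + 1189 + 280 + 1301 = 50084

50084


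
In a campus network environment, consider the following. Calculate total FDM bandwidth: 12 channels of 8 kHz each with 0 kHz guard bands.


Given: 12 channels, 8 kHz each, guard = 0 kHz
Channel bandwidth = 12 * 8 = 96 kHz
Guard bands = 11 gaps * 0 kHz = 0 kHz
Total = 96 + 0 = 96 kHz

96


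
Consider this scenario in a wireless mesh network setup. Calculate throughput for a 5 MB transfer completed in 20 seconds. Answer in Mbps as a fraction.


Given: file = 5 MB, time = 20 s
File in Mb = 5 * 8 = 40 Mb
Throughput = 40 / 20 Mbps
Throughput = 2 Mbps

2


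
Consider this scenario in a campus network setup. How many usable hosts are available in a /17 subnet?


Given: subnet mask /17
Host bits = 32 - 17 = 15
Total addresses = 2^15 = 32768
Usable hosts = 32768 - 2 (network + broadcast) = 32766

32766


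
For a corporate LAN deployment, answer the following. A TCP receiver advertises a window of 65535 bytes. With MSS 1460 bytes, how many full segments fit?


Given: RWND = 65535 bytes, MSS = 1460 bytes
Full segments = floor(RWND / MSS)
Full segments = floor(65535 / 1460)
Full segments = floor(44.887) = 44

44


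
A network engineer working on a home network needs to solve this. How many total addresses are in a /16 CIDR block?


Given: CIDR prefix /16
Host bits = 32 - 16 = 16
Total addresses = 2^16 = 65536

65536


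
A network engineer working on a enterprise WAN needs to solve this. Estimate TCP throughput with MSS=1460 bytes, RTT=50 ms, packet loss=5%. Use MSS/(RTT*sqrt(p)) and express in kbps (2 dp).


Given: MSS = 1460 bytes, RTT = 50 ms, loss = 5%
RTT in seconds = 50 / 1000 = 0.05
Loss rate = 5% = 0.05
sqrt(loss) = sqrt(0.05) = 0.223606797750
Throughput (bytes/s) = 1460 / (0.05 * 0.223606797750) = 130586.3699
Throughput (kbps) = 130586.3699 * 8 / 1000 = 1044.690959 -> 1044.69 kbps (2 dp)

1044.69


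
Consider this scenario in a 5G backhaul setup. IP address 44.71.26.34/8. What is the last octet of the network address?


Given: IP = 44.71.26.34, prefix = /8
Subnet mask = 255.0.0.0
Last octet of IP: 34
Last octet of mask: 0
Network last octet = 34 AND 0 = 0

0


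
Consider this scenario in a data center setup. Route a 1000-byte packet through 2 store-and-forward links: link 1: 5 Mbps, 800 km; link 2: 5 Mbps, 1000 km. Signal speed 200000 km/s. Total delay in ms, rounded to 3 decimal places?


Packet = 1000 bytes = 8000 bits. Store-and-forward: sum (t_trans + t_prop) per link.
Link 1: t_trans = 8000/(5*10^6) s = 1.6000 ms; t_prop = 800/200000 s = 4.0000 ms; subtotal = 5.6000 ms
Link 2: t_trans = 8000/(5*10^6) s = 1.6000 ms; t_prop = 1000/200000 s = 5.0000 ms; subtotal = 6.6000 ms
End-to-end = 5.6000 + 6.6000 = 12.2000 ms -> 12.200 ms (3 dp)

12.200


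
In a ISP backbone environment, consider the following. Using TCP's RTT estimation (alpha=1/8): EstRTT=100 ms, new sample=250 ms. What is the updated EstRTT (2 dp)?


Given: EstRTT = 100 ms, SampleRTT = 250 ms, alpha = 1/8
New EstRTT = (1 - alpha) * EstRTT + alpha * SampleRTT
(7/8) * 100 = 87.5
(1/8) * 250 = 31.25
New EstRTT = 87.5 + 31.25 = 118.75 ms -> 118.75 ms (2 dp)

118.75


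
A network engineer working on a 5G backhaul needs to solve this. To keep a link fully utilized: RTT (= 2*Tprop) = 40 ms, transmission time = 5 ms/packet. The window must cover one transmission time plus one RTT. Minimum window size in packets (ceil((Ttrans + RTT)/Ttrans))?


Given: Ttrans = 5 ms, RTT = 40 ms (= 2 * Tprop, Tprop = 20 ms)
Time until first ACK returns = Ttrans + RTT = 5 + 40 = 45 ms
Need W * Ttrans >= Ttrans + RTT  ->  W >= (Ttrans + RTT) / Ttrans
(Ttrans + RTT) / Ttrans = 45 / 5 = 9
W_min = ceil(9) = 9

9


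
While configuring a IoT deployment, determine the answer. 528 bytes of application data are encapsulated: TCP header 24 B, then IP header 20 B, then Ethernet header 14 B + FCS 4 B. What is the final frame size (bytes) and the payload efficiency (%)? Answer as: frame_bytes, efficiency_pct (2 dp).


TCP segment = 528 + 24 = 552 B
IP packet = 552 + 20 = 572 B
Ethernet frame = 572 + 14 + 4 = 590 B
Efficiency = app / frame = 528 / 590 = 0.894915 = 89.4915% -> 89.49% (2 dp)

590, 89.49


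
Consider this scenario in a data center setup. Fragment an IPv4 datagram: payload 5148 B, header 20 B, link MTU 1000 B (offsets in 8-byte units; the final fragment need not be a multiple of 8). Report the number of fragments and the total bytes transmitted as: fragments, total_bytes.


Max data per non-final fragment = floor((MTU - header)/8)*8 = floor((1000 - 20)/8)*8 = floor(980/8)*8 = 976 B
Final fragment needs no 8-byte alignment: it can carry up to MTU - header = 980 B
Non-final fragments needed = ceil((payload - 980) / 976) = ceil(4168/976) = ceil(4.2705) = 5
Number of fragments = 5 + 1 = 6
Fragment sizes (data): 5 * 976 B + 268 B (last, 268 <= 980 OK)
Total bytes sent = payload + n_frags * header = 5148 + 6*20 = 5148 + 120 = 5268 B

6, 5268


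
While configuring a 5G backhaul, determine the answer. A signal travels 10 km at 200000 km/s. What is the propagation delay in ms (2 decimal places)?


Given: distance = 10 km, speed = 200000 km/s
Delay = distance / speed = 10 / 200000 seconds
Delay in ms = 10 * 1000 / 200000
Delay = 0.0500 ms
Rounded to 2 dp = 0.05 ms

0.05


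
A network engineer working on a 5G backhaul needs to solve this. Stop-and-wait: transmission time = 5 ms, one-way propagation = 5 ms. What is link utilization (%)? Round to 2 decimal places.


Given: Ttrans = 5 ms, Tprop = 5 ms
RTT = 2 * Tprop = 2 * 5 = 10 ms
U = Ttrans / (Ttrans + RTT)
U = 5 / (5 + 10)
U = 5 / 15 = 0.333333
U% = 33.33%

33.33


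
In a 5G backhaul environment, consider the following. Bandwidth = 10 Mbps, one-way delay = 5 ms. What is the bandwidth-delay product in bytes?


Given: bandwidth = 10 Mbps, delay = 5 ms
BDP in bits = 10 * 10^6 * 5 / 1000
BDP in bits = 50000
BDP in bytes = 50000 / 8 = 6250

6250


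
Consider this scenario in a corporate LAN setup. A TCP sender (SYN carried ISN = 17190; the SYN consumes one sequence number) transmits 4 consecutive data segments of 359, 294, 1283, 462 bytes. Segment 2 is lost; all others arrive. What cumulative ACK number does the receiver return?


SYN uses sequence number 17190; first data byte = ISN + 1 = 17191.
Segment 1: SEQ = 17191, len = 359 B, covers [17191, 17549]
Segment 2: SEQ = 17550, len = 294 B, covers [17550, 17843] [LOST]
Segment 3: SEQ = 17844, len = 1283 B, covers [17844, 19126]
Segment 4: SEQ = 19127, len = 462 B, covers [19127, 19588]
In-order data received: bytes [17191, 17549] (segments 1..1).
Segment 2 missing -> gap begins at byte 17550; later segments buffered out of order.
Cumulative ACK = next expected in-order byte = 17191 + 359 = 17550

17550


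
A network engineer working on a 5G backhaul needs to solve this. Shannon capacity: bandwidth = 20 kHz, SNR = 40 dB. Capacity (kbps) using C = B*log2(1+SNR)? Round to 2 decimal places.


Given: B = 20 kHz, SNR = 40 dB
SNR linear = 10^(40/10) = 10000
1 + SNR = 10001
log2(10001) = 13.2878566418
C = 20 * 1000 * 13.2878566418 = 265757.1328 bps
C = 265.757133 kbps -> 265.76 kbps (2 dp)

265.76


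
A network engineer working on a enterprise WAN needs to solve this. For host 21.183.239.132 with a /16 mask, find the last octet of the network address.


Given: IP = 21.183.239.132, prefix = /16
Subnet mask = 255.255.0.0
Last octet of IP: 132
Last octet of mask: 0
Network last octet = 132 AND 0 = 0

0


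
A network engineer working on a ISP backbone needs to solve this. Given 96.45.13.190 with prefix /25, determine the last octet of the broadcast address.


Given: IP = 96.45.13.190, prefix = /25
Host bits = 32 - 25 = 7
Network last octet = 190 AND mask = 128
Host part size = 2^7 - 1 = 127
Broadcast last octet = 128 OR 127 = 255

255


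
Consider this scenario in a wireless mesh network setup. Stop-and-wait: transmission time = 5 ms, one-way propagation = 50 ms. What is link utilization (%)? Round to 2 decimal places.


Given: Ttrans = 5 ms, Tprop = 50 ms
RTT = 2 * Tprop = 2 * 50 = 100 ms
U = Ttrans / (Ttrans + RTT)
U = 5 / (5 + 100)
U = 5 / 105 = 0.047619
U% = 4.76%

4.76


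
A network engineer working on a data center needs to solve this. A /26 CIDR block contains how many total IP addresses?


Given: CIDR prefix /26
Host bits = 32 - 26 = 6
Total addresses = 2^6 = 64

64


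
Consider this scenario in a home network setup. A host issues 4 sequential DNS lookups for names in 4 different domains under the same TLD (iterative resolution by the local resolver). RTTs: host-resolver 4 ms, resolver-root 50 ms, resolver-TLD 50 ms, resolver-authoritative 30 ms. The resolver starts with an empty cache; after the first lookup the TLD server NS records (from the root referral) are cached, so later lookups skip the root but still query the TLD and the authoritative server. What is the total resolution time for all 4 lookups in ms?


Lookup 1 (cold cache): local + root + TLD + auth = 4 + 50 + 50 + 30 = 134 ms
Lookups 2..4 (TLD NS cached -> skip root; new domain -> still ask TLD and auth): local + TLD + auth = 4 + 50 + 30 = 84 ms each
Remaining 3 lookups: 3 * 84 = 252 ms
Total = 134 + 252 = 386 ms

386


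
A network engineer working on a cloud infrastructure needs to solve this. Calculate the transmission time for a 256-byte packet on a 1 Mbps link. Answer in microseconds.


Given: packet = 256 bytes, bandwidth = 1 Mbps
Packet in bits = 256 * 8 = 2048 bits
Bandwidth = 1 * 10^6 = 1000000 bps
Time = 2048 / 1000000 seconds
Time in us = 2048 * 10^6 / 1000000 = 2048

2048


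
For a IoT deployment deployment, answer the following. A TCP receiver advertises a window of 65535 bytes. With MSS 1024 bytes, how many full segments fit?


Given: RWND = 65535 bytes, MSS = 1024 bytes
Full segments = floor(RWND / MSS)
Full segments = floor(65535 / 1024)
Full segments = floor(63.999) = 63

63


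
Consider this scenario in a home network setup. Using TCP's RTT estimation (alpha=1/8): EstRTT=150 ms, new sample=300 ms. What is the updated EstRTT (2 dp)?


Given: EstRTT = 150 ms, SampleRTT = 300 ms, alpha = 1/8
New EstRTT = (1 - alpha) * EstRTT + alpha * SampleRTT
(7/8) * 150 = 131.25
(1/8) * 300 = 37.5
New EstRTT = 131.25 + 37.5 = 168.75 ms -> 168.75 ms (2 dp)

168.75


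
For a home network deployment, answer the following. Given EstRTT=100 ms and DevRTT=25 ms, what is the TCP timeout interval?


Given: EstRTT = 100 ms, DevRTT = 25 ms
Timeout = EstRTT + 4 * DevRTT
4 * DevRTT = 4 * 25 = 100
Timeout = 100 + 100 = 200 ms

200


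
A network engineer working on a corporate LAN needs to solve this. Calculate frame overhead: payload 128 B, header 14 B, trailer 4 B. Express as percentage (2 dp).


Given: payload = 128 B, header = 14 B, trailer = 4 B
Overhead bytes = header + trailer = 14 + 4 = 18
Total frame = payload + overhead = 128 + 18 = 146
Overhead % = 18 / 146 * 100 = 12.3288% -> 12.33% (2 dp)

12.33
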